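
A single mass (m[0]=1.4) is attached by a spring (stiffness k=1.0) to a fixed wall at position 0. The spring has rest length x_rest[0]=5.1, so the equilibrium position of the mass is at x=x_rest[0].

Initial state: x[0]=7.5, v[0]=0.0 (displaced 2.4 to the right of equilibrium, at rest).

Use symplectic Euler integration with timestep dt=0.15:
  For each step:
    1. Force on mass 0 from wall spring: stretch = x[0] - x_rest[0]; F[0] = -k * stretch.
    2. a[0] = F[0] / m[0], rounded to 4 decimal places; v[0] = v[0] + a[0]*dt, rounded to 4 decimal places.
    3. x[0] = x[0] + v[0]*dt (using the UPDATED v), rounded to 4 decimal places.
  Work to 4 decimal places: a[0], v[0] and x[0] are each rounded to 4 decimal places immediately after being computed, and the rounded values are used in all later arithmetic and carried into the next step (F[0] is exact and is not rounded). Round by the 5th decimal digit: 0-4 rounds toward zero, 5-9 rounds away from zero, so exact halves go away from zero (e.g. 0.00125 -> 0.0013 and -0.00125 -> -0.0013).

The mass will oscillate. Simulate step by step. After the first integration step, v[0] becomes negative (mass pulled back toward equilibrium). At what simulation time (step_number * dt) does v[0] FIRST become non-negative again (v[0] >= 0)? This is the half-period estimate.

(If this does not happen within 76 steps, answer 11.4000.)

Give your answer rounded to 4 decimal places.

Answer: 3.7500

Derivation:
Step 0: x=[7.5000] v=[0.0000]
Step 1: x=[7.4614] v=[-0.2571]
Step 2: x=[7.3849] v=[-0.5101]
Step 3: x=[7.2717] v=[-0.7549]
Step 4: x=[7.1236] v=[-0.9876]
Step 5: x=[6.9429] v=[-1.2044]
Step 6: x=[6.7326] v=[-1.4019]
Step 7: x=[6.4961] v=[-1.5768]
Step 8: x=[6.2371] v=[-1.7264]
Step 9: x=[5.9599] v=[-1.8482]
Step 10: x=[5.6689] v=[-1.9403]
Step 11: x=[5.3687] v=[-2.0013]
Step 12: x=[5.0642] v=[-2.0301]
Step 13: x=[4.7603] v=[-2.0263]
Step 14: x=[4.4618] v=[-1.9899]
Step 15: x=[4.1736] v=[-1.9215]
Step 16: x=[3.9003] v=[-1.8222]
Step 17: x=[3.6462] v=[-1.6937]
Step 18: x=[3.4155] v=[-1.5379]
Step 19: x=[3.2119] v=[-1.3574]
Step 20: x=[3.0386] v=[-1.1551]
Step 21: x=[2.8985] v=[-0.9342]
Step 22: x=[2.7938] v=[-0.6983]
Step 23: x=[2.7261] v=[-0.4512]
Step 24: x=[2.6966] v=[-0.1969]
Step 25: x=[2.7057] v=[0.0606]
First v>=0 after going negative at step 25, time=3.7500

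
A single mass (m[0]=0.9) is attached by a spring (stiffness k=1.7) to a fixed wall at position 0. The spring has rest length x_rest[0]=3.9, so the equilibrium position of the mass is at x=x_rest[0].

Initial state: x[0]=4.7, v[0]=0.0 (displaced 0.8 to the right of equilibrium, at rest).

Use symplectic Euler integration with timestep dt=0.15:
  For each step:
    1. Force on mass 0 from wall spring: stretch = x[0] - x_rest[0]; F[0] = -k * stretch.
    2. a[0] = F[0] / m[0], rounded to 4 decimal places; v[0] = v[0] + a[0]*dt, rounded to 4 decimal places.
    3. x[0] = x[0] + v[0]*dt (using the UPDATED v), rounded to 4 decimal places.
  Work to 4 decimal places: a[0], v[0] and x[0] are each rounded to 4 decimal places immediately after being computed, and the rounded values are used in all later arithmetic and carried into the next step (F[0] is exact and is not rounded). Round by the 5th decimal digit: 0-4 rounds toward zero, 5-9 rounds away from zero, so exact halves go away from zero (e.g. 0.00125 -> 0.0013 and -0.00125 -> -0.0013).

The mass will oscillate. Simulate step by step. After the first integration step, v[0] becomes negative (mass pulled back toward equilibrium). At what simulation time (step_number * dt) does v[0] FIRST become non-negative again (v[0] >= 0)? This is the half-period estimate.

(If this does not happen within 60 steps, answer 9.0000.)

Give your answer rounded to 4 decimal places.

Step 0: x=[4.7000] v=[0.0000]
Step 1: x=[4.6660] v=[-0.2267]
Step 2: x=[4.5994] v=[-0.4437]
Step 3: x=[4.5031] v=[-0.6419]
Step 4: x=[4.3812] v=[-0.8128]
Step 5: x=[4.2388] v=[-0.9491]
Step 6: x=[4.0820] v=[-1.0451]
Step 7: x=[3.9175] v=[-1.0967]
Step 8: x=[3.7522] v=[-1.1017]
Step 9: x=[3.5932] v=[-1.0598]
Step 10: x=[3.4473] v=[-0.9729]
Step 11: x=[3.3206] v=[-0.8446]
Step 12: x=[3.2185] v=[-0.6804]
Step 13: x=[3.1454] v=[-0.4873]
Step 14: x=[3.1044] v=[-0.2735]
Step 15: x=[3.0972] v=[-0.0481]
Step 16: x=[3.1241] v=[0.1794]
First v>=0 after going negative at step 16, time=2.4000

Answer: 2.4000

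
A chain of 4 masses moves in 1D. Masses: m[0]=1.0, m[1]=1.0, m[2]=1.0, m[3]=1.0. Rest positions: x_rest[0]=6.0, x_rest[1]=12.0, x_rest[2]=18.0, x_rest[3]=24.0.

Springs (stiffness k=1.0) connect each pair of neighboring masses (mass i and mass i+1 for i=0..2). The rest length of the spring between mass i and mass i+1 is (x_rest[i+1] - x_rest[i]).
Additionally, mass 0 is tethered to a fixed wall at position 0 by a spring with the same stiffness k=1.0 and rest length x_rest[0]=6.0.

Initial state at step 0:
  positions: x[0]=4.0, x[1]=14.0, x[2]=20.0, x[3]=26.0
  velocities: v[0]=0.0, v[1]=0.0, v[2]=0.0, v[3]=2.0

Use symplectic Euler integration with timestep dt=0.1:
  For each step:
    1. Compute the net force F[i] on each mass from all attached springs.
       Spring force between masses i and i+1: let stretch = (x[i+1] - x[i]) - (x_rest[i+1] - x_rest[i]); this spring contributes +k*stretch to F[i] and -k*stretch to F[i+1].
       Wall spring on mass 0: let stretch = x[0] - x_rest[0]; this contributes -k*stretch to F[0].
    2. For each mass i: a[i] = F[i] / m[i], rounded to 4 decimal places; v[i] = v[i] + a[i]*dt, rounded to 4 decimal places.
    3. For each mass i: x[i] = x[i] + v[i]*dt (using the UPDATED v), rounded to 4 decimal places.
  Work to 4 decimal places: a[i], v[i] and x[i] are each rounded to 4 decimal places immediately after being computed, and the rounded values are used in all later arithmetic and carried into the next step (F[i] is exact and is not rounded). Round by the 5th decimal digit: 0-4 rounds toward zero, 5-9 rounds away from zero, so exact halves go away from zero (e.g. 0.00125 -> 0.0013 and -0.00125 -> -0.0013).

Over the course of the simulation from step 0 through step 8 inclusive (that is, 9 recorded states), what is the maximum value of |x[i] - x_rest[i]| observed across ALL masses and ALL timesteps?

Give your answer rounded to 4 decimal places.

Answer: 3.4401

Derivation:
Step 0: x=[4.0000 14.0000 20.0000 26.0000] v=[0.0000 0.0000 0.0000 2.0000]
Step 1: x=[4.0600 13.9600 20.0000 26.2000] v=[0.6000 -0.4000 0.0000 2.0000]
Step 2: x=[4.1784 13.8814 20.0016 26.3980] v=[1.1840 -0.7860 0.0160 1.9800]
Step 3: x=[4.3521 13.7670 20.0060 26.5920] v=[1.7365 -1.1443 0.0436 1.9404]
Step 4: x=[4.5764 13.6208 20.0138 26.7802] v=[2.2428 -1.4619 0.0783 1.8818]
Step 5: x=[4.8454 13.4481 20.0254 26.9607] v=[2.6896 -1.7270 0.1156 1.8052]
Step 6: x=[5.1519 13.2552 20.0405 27.1319] v=[3.0653 -1.9295 0.1514 1.7117]
Step 7: x=[5.4879 13.0491 20.0587 27.2922] v=[3.3604 -2.0613 0.1820 1.6026]
Step 8: x=[5.8447 12.8375 20.0791 27.4401] v=[3.5677 -2.1165 0.2044 1.4793]
Max displacement = 3.4401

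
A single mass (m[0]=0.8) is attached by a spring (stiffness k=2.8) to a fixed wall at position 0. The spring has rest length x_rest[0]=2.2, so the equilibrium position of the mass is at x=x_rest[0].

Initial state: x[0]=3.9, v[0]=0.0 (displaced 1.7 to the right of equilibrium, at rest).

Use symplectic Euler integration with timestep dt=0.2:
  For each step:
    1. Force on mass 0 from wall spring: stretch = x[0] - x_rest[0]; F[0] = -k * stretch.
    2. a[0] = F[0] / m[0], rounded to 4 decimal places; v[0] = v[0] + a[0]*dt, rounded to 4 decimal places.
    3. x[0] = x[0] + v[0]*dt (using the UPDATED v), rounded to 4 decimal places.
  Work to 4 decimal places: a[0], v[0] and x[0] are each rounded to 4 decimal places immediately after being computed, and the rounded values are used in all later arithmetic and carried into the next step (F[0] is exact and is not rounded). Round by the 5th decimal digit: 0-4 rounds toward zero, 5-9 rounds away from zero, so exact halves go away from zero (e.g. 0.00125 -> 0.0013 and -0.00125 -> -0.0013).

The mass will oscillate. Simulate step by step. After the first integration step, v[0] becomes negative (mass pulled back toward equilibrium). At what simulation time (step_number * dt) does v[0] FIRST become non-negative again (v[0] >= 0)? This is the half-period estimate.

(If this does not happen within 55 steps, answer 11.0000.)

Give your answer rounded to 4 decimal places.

Answer: 1.8000

Derivation:
Step 0: x=[3.9000] v=[0.0000]
Step 1: x=[3.6620] v=[-1.1900]
Step 2: x=[3.2193] v=[-2.2134]
Step 3: x=[2.6339] v=[-2.9269]
Step 4: x=[1.9878] v=[-3.2306]
Step 5: x=[1.3714] v=[-3.0821]
Step 6: x=[0.8710] v=[-2.5021]
Step 7: x=[0.5566] v=[-1.5718]
Step 8: x=[0.4723] v=[-0.4214]
Step 9: x=[0.6299] v=[0.7880]
First v>=0 after going negative at step 9, time=1.8000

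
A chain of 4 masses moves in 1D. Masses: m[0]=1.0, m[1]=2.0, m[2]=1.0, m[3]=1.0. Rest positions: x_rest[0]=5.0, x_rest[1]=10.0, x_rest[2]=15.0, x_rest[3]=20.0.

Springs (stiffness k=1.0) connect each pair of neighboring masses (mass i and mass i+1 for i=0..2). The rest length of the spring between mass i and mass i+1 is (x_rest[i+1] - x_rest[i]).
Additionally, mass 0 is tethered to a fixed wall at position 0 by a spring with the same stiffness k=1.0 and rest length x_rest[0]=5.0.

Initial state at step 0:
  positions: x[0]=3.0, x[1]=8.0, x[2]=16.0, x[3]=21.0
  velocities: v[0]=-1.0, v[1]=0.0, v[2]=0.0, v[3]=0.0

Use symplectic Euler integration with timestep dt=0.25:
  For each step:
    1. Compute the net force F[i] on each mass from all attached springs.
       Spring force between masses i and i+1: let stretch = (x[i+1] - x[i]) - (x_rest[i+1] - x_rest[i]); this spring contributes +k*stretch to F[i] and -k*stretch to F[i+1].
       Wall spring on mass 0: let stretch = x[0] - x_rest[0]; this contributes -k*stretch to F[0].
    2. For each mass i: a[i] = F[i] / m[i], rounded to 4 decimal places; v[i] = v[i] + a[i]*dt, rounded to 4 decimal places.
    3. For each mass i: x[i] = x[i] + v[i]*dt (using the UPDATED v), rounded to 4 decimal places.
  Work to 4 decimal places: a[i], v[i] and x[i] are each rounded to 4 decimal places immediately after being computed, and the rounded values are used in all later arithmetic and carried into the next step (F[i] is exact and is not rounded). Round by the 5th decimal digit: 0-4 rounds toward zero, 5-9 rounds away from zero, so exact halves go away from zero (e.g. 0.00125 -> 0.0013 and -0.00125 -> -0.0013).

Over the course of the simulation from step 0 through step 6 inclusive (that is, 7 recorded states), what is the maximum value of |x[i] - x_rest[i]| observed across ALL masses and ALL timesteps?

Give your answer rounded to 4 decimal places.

Step 0: x=[3.0000 8.0000 16.0000 21.0000] v=[-1.0000 0.0000 0.0000 0.0000]
Step 1: x=[2.8750 8.0938 15.8125 21.0000] v=[-0.5000 0.3750 -0.7500 0.0000]
Step 2: x=[2.8965 8.2657 15.4668 20.9883] v=[0.0860 0.6875 -1.3828 -0.0469]
Step 3: x=[3.0726 8.4948 15.0161 20.9440] v=[0.7042 0.9165 -1.8027 -0.1773]
Step 4: x=[3.3955 8.7583 14.5283 20.8417] v=[1.2916 1.0539 -1.9511 -0.4093]
Step 5: x=[3.8414 9.0345 14.0745 20.6573] v=[1.7834 1.1048 -1.8153 -0.7377]
Step 6: x=[4.3717 9.3059 13.7171 20.3740] v=[2.1213 1.0857 -1.4296 -1.1334]
Max displacement = 2.1250

Answer: 2.1250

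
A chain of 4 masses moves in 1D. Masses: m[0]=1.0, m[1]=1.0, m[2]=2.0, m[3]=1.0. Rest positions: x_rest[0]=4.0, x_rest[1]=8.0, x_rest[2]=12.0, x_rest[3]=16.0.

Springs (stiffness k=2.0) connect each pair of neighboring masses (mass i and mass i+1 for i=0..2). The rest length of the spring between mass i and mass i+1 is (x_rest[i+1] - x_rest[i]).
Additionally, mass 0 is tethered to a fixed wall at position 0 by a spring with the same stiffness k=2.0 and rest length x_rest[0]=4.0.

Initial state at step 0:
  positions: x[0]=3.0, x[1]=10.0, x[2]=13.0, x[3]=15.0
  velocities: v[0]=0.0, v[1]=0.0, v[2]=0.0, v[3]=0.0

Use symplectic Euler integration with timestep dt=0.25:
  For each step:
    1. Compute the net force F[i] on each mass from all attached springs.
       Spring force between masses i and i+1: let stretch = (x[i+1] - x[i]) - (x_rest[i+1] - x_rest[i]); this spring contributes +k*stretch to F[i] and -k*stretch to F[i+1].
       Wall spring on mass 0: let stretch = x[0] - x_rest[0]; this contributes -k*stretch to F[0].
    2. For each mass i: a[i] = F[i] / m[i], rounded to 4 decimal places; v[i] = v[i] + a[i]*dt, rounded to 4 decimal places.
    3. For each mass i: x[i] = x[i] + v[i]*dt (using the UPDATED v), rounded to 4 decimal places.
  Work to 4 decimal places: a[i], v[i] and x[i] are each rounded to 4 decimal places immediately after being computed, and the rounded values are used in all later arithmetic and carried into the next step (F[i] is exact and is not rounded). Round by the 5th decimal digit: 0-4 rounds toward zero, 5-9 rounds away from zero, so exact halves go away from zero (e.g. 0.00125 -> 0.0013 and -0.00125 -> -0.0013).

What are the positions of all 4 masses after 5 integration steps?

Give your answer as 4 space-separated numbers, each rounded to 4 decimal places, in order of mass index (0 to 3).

Answer: 5.6549 7.0820 12.0172 17.4982

Derivation:
Step 0: x=[3.0000 10.0000 13.0000 15.0000] v=[0.0000 0.0000 0.0000 0.0000]
Step 1: x=[3.5000 9.5000 12.9375 15.2500] v=[2.0000 -2.0000 -0.2500 1.0000]
Step 2: x=[4.3125 8.6797 12.8047 15.7110] v=[3.2500 -3.2813 -0.5313 1.8438]
Step 3: x=[5.1319 7.8291 12.5957 16.3087] v=[3.2774 -3.4024 -0.8360 2.3907]
Step 4: x=[5.6469 7.2372 12.3209 16.9423] v=[2.0601 -2.3677 -1.0994 2.5342]
Step 5: x=[5.6549 7.0820 12.0172 17.4982] v=[0.0318 -0.6210 -1.2150 2.2235]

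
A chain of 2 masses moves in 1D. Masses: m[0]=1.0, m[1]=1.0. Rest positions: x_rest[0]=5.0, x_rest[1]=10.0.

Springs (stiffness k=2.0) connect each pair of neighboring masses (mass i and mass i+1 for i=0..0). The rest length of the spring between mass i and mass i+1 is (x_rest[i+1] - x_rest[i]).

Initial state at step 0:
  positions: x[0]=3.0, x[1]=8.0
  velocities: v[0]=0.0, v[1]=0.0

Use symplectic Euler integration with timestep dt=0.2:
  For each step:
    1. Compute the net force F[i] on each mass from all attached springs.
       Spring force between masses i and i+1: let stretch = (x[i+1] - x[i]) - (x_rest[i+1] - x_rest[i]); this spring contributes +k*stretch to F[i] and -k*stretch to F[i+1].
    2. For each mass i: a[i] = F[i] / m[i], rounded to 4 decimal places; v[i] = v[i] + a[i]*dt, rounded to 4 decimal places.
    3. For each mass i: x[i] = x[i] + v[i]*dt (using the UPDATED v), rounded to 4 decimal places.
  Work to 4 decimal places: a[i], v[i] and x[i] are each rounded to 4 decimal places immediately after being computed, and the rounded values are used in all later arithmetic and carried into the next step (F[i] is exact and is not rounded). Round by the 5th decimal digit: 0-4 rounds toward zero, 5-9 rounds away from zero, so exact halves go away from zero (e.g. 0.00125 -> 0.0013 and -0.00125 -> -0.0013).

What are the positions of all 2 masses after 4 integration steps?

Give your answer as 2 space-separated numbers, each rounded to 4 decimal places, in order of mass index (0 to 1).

Answer: 3.0000 8.0000

Derivation:
Step 0: x=[3.0000 8.0000] v=[0.0000 0.0000]
Step 1: x=[3.0000 8.0000] v=[0.0000 0.0000]
Step 2: x=[3.0000 8.0000] v=[0.0000 0.0000]
Step 3: x=[3.0000 8.0000] v=[0.0000 0.0000]
Step 4: x=[3.0000 8.0000] v=[0.0000 0.0000]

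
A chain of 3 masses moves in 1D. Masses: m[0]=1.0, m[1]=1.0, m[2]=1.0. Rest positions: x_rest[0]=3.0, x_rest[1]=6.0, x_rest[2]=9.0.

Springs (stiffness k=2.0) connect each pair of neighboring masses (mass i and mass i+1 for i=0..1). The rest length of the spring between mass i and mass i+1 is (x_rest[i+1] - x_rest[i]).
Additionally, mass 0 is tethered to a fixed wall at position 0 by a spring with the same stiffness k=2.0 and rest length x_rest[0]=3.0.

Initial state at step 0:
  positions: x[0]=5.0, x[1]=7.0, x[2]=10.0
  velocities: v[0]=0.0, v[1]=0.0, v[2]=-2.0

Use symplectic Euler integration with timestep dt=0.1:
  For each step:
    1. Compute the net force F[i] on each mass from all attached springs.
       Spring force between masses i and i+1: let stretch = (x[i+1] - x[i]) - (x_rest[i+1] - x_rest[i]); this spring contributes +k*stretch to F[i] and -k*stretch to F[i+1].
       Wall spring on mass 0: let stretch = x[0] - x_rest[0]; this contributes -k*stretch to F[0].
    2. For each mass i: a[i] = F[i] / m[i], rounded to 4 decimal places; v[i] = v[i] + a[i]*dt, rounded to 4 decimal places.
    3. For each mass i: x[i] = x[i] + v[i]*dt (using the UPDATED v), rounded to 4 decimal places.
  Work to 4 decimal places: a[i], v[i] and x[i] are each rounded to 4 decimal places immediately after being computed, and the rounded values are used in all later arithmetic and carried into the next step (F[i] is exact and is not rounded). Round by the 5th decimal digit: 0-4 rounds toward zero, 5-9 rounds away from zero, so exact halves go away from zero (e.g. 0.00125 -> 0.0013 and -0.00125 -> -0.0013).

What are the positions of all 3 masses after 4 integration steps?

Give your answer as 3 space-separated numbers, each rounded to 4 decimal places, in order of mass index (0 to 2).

Answer: 4.4405 7.1324 9.2447

Derivation:
Step 0: x=[5.0000 7.0000 10.0000] v=[0.0000 0.0000 -2.0000]
Step 1: x=[4.9400 7.0200 9.8000] v=[-0.6000 0.2000 -2.0000]
Step 2: x=[4.8228 7.0540 9.6044] v=[-1.1720 0.3400 -1.9560]
Step 3: x=[4.6538 7.0944 9.4178] v=[-1.6903 0.4038 -1.8661]
Step 4: x=[4.4405 7.1324 9.2447] v=[-2.1329 0.3804 -1.7308]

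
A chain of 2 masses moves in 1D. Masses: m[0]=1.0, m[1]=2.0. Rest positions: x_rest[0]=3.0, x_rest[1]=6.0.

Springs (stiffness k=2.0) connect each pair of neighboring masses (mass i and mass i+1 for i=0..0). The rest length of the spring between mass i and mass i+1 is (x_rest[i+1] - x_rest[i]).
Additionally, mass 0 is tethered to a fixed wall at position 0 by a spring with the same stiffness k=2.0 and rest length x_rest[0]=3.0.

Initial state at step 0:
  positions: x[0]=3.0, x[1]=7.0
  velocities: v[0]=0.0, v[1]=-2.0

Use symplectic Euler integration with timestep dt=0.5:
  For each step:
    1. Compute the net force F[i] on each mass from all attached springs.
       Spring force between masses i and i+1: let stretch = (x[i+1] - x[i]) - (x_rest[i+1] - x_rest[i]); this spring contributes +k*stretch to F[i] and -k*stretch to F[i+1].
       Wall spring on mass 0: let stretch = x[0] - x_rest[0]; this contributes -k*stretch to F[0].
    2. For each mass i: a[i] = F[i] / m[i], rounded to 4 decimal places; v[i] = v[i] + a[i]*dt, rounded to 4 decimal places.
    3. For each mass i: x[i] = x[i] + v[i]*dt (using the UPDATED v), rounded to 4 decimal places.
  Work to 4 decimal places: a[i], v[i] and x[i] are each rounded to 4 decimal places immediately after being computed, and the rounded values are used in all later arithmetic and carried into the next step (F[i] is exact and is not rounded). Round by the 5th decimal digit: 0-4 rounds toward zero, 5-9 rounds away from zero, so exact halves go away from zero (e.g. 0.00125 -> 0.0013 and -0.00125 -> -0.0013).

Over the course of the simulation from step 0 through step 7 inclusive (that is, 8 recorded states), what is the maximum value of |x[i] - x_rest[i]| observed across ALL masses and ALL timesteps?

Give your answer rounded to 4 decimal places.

Step 0: x=[3.0000 7.0000] v=[0.0000 -2.0000]
Step 1: x=[3.5000 5.7500] v=[1.0000 -2.5000]
Step 2: x=[3.3750 4.6875] v=[-0.2500 -2.1250]
Step 3: x=[2.2188 4.0469] v=[-2.3125 -1.2813]
Step 4: x=[0.8672 3.6992] v=[-2.7032 -0.6954]
Step 5: x=[0.4980 3.3935] v=[-0.7384 -0.6114]
Step 6: x=[1.3276 3.1139] v=[1.6591 -0.5592]
Step 7: x=[2.3865 3.1378] v=[2.1178 0.0477]
Max displacement = 2.8861

Answer: 2.8861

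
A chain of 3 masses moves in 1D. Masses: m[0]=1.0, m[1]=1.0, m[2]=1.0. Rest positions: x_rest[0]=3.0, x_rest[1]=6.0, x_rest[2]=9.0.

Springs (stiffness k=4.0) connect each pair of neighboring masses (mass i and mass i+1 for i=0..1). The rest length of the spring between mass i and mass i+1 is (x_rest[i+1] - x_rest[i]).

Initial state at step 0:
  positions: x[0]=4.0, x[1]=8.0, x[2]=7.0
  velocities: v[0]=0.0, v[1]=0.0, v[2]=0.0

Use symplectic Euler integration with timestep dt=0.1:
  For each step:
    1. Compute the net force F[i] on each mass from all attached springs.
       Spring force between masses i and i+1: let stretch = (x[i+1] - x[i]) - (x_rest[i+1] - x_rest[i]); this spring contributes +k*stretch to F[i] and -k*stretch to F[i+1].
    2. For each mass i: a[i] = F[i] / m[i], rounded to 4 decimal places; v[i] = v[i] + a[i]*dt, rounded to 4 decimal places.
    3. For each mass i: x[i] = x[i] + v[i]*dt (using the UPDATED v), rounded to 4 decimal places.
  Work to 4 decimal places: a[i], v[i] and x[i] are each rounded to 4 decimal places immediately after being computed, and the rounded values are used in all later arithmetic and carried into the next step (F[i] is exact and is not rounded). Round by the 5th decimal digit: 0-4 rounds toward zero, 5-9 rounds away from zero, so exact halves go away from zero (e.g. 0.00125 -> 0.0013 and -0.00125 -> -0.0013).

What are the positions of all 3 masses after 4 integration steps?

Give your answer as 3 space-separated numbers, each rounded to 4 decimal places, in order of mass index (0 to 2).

Step 0: x=[4.0000 8.0000 7.0000] v=[0.0000 0.0000 0.0000]
Step 1: x=[4.0400 7.8000 7.1600] v=[0.4000 -2.0000 1.6000]
Step 2: x=[4.1104 7.4240 7.4656] v=[0.7040 -3.7600 3.0560]
Step 3: x=[4.1933 6.9171 7.8895] v=[0.8294 -5.0688 4.2394]
Step 4: x=[4.2652 6.3402 8.3945] v=[0.7189 -5.7694 5.0504]

Answer: 4.2652 6.3402 8.3945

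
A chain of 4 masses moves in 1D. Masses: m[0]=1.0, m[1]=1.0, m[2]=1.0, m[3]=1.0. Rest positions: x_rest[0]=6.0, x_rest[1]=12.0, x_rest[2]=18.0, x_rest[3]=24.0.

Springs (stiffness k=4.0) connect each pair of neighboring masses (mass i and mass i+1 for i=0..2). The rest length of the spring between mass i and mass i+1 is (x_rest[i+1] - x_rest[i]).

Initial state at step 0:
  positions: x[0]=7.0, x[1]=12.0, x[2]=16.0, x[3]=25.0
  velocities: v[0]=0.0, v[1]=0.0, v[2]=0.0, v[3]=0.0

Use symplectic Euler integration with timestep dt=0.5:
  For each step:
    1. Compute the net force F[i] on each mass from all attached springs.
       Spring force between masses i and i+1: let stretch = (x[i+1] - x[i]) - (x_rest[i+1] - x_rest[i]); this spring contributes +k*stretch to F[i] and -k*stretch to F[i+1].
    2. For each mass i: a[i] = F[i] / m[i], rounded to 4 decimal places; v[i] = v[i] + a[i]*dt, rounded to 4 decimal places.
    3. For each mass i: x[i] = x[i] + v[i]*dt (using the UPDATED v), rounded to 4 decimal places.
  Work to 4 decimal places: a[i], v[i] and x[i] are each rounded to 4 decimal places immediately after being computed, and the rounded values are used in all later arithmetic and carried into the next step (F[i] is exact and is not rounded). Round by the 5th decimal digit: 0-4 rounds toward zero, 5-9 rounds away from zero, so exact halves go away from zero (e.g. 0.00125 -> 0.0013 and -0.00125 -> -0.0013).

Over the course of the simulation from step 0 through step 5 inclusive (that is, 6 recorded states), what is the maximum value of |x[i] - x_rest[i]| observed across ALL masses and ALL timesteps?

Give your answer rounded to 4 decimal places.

Answer: 3.0000

Derivation:
Step 0: x=[7.0000 12.0000 16.0000 25.0000] v=[0.0000 0.0000 0.0000 0.0000]
Step 1: x=[6.0000 11.0000 21.0000 22.0000] v=[-2.0000 -2.0000 10.0000 -6.0000]
Step 2: x=[4.0000 15.0000 17.0000 24.0000] v=[-4.0000 8.0000 -8.0000 4.0000]
Step 3: x=[7.0000 10.0000 18.0000 25.0000] v=[6.0000 -10.0000 2.0000 2.0000]
Step 4: x=[7.0000 10.0000 18.0000 25.0000] v=[0.0000 0.0000 0.0000 0.0000]
Step 5: x=[4.0000 15.0000 17.0000 24.0000] v=[-6.0000 10.0000 -2.0000 -2.0000]
Max displacement = 3.0000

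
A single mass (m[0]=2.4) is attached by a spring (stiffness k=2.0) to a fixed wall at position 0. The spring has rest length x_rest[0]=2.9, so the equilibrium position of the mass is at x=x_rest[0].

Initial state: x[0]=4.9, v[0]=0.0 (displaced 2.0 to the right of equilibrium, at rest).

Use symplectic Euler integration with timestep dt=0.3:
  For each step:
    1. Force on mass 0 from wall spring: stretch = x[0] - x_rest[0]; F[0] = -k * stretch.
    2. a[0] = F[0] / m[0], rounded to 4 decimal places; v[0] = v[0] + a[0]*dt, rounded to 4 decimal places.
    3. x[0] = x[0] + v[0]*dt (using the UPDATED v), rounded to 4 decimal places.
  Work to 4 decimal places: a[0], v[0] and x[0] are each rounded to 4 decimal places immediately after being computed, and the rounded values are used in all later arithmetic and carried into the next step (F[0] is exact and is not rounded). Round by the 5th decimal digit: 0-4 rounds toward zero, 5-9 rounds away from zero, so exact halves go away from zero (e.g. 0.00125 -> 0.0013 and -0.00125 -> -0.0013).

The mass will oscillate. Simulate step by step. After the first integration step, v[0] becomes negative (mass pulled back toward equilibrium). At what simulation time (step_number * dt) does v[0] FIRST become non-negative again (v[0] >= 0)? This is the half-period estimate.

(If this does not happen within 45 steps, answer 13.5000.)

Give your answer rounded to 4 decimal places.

Answer: 3.6000

Derivation:
Step 0: x=[4.9000] v=[0.0000]
Step 1: x=[4.7500] v=[-0.5000]
Step 2: x=[4.4613] v=[-0.9625]
Step 3: x=[4.0555] v=[-1.3528]
Step 4: x=[3.5630] v=[-1.6417]
Step 5: x=[3.0208] v=[-1.8075]
Step 6: x=[2.4695] v=[-1.8377]
Step 7: x=[1.9505] v=[-1.7301]
Step 8: x=[1.5027] v=[-1.4927]
Step 9: x=[1.1597] v=[-1.1434]
Step 10: x=[0.9472] v=[-0.7083]
Step 11: x=[0.8812] v=[-0.2201]
Step 12: x=[0.9666] v=[0.2846]
First v>=0 after going negative at step 12, time=3.6000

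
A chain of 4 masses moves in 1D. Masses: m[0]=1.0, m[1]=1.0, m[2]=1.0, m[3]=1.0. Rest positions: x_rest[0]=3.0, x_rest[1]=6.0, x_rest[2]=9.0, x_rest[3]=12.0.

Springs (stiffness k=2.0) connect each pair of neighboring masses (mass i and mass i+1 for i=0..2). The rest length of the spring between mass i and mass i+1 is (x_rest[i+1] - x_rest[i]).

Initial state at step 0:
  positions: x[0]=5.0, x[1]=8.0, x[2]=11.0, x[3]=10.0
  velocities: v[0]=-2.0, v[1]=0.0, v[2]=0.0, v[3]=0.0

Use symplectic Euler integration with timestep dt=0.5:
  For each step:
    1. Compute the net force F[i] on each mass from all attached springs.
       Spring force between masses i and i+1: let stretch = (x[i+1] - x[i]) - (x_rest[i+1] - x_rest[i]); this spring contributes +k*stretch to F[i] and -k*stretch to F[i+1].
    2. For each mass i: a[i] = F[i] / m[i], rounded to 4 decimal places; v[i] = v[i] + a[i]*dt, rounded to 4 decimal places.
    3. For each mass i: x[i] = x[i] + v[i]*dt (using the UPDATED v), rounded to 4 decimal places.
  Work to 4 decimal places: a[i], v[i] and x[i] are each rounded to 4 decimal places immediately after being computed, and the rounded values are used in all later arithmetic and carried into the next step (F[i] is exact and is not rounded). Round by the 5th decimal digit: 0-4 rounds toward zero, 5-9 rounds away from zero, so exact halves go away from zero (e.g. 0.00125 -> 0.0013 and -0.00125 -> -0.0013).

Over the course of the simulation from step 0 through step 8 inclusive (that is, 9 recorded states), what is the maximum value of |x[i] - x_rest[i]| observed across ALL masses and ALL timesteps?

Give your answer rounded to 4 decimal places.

Answer: 3.4375

Derivation:
Step 0: x=[5.0000 8.0000 11.0000 10.0000] v=[-2.0000 0.0000 0.0000 0.0000]
Step 1: x=[4.0000 8.0000 9.0000 12.0000] v=[-2.0000 0.0000 -4.0000 4.0000]
Step 2: x=[3.5000 6.5000 8.0000 14.0000] v=[-1.0000 -3.0000 -2.0000 4.0000]
Step 3: x=[3.0000 4.2500 9.2500 14.5000] v=[-1.0000 -4.5000 2.5000 1.0000]
Step 4: x=[1.6250 3.8750 10.6250 13.8750] v=[-2.7500 -0.7500 2.7500 -1.2500]
Step 5: x=[-0.1250 5.7500 10.2500 13.1250] v=[-3.5000 3.7500 -0.7500 -1.5000]
Step 6: x=[-0.4375 6.9375 9.0625 12.4375] v=[-0.6250 2.3750 -2.3750 -1.3750]
Step 7: x=[1.4375 5.5000 8.5000 11.5625] v=[3.7500 -2.8750 -1.1250 -1.7500]
Step 8: x=[3.8438 3.5313 7.9688 10.6563] v=[4.8125 -3.9375 -1.0625 -1.8125]
Max displacement = 3.4375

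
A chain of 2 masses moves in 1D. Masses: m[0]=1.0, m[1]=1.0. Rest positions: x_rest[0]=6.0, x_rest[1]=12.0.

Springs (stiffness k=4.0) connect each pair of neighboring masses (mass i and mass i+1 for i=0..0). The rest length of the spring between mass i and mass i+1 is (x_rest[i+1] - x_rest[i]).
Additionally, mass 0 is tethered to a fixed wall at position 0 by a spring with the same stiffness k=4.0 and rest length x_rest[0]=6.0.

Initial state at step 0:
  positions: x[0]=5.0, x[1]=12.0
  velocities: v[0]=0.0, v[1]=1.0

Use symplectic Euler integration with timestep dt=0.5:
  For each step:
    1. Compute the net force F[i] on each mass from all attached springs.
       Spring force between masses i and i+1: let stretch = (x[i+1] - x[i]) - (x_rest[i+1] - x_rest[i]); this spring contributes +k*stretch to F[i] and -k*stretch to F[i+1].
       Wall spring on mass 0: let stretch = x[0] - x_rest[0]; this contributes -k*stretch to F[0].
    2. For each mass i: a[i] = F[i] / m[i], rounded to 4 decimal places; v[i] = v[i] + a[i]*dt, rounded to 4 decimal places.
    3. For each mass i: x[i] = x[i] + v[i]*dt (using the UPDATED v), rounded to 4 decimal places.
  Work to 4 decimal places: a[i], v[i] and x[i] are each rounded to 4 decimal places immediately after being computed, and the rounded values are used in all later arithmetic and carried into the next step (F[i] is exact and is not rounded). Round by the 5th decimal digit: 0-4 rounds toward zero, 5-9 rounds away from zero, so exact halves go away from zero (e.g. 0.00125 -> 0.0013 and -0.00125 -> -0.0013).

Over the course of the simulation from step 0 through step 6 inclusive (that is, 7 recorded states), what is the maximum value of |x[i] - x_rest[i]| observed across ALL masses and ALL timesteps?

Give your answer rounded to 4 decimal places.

Step 0: x=[5.0000 12.0000] v=[0.0000 1.0000]
Step 1: x=[7.0000 11.5000] v=[4.0000 -1.0000]
Step 2: x=[6.5000 12.5000] v=[-1.0000 2.0000]
Step 3: x=[5.5000 13.5000] v=[-2.0000 2.0000]
Step 4: x=[7.0000 12.5000] v=[3.0000 -2.0000]
Step 5: x=[7.0000 12.0000] v=[0.0000 -1.0000]
Step 6: x=[5.0000 12.5000] v=[-4.0000 1.0000]
Max displacement = 1.5000

Answer: 1.5000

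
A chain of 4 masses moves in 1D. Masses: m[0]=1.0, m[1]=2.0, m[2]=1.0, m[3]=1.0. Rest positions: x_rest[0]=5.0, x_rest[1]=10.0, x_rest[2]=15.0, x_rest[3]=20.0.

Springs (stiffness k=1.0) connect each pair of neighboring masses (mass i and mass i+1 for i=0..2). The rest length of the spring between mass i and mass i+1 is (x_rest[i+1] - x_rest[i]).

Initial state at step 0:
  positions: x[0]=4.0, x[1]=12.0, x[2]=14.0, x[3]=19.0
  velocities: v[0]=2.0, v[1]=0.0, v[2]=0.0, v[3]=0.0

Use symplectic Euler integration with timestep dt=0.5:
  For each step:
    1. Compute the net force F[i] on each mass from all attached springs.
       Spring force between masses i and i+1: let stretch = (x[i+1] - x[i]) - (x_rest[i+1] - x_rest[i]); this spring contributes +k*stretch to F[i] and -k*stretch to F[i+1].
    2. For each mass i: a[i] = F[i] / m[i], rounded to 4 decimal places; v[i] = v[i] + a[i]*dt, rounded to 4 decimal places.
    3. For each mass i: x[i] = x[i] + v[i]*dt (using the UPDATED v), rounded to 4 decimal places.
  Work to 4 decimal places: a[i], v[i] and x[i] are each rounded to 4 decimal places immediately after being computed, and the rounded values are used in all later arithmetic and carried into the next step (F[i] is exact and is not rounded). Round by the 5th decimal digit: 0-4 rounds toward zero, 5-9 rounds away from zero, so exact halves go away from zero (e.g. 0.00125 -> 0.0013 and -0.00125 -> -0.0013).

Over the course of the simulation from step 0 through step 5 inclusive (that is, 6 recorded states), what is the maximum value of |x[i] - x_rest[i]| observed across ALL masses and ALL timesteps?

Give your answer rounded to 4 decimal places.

Answer: 4.1114

Derivation:
Step 0: x=[4.0000 12.0000 14.0000 19.0000] v=[2.0000 0.0000 0.0000 0.0000]
Step 1: x=[5.7500 11.2500 14.7500 19.0000] v=[3.5000 -1.5000 1.5000 0.0000]
Step 2: x=[7.6250 10.2500 15.6875 19.1875] v=[3.7500 -2.0000 1.8750 0.3750]
Step 3: x=[8.9063 9.6016 16.1407 19.7500] v=[2.5625 -1.2969 0.9063 1.1250]
Step 4: x=[9.1114 9.6837 15.8614 20.6602] v=[0.4102 0.1641 -0.5586 1.8204]
Step 5: x=[8.2096 10.4665 15.2374 21.6207] v=[-1.8037 1.5655 -1.2481 1.9210]
Max displacement = 4.1114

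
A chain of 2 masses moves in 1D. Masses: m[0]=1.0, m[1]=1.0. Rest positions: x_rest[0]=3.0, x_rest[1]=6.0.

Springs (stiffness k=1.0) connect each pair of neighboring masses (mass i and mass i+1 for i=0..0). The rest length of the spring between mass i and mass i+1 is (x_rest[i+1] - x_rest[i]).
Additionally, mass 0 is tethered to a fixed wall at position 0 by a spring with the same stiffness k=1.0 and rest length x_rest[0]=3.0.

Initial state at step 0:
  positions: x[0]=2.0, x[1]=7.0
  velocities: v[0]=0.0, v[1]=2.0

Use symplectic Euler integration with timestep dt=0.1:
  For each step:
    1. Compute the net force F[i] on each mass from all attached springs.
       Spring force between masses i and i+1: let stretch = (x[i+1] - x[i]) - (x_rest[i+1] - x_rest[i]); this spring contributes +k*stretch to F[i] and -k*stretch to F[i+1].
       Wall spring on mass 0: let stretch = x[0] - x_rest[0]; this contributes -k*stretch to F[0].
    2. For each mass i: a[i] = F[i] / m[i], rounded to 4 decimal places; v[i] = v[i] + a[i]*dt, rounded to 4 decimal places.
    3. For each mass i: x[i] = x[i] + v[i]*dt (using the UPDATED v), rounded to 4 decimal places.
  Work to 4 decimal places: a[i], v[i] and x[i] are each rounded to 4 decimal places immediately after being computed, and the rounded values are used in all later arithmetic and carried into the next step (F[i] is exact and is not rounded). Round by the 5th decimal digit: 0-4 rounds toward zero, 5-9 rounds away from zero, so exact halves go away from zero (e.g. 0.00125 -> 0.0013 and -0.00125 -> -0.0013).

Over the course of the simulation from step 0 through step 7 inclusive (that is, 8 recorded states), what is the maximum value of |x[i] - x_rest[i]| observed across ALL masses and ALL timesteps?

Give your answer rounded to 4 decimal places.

Step 0: x=[2.0000 7.0000] v=[0.0000 2.0000]
Step 1: x=[2.0300 7.1800] v=[0.3000 1.8000]
Step 2: x=[2.0912 7.3385] v=[0.6120 1.5850]
Step 3: x=[2.1840 7.4745] v=[0.9276 1.3603]
Step 4: x=[2.3078 7.5876] v=[1.2383 1.1313]
Step 5: x=[2.4614 7.6779] v=[1.5355 0.9033]
Step 6: x=[2.6425 7.7461] v=[1.8110 0.6817]
Step 7: x=[2.8482 7.7932] v=[2.0571 0.4713]
Max displacement = 1.7932

Answer: 1.7932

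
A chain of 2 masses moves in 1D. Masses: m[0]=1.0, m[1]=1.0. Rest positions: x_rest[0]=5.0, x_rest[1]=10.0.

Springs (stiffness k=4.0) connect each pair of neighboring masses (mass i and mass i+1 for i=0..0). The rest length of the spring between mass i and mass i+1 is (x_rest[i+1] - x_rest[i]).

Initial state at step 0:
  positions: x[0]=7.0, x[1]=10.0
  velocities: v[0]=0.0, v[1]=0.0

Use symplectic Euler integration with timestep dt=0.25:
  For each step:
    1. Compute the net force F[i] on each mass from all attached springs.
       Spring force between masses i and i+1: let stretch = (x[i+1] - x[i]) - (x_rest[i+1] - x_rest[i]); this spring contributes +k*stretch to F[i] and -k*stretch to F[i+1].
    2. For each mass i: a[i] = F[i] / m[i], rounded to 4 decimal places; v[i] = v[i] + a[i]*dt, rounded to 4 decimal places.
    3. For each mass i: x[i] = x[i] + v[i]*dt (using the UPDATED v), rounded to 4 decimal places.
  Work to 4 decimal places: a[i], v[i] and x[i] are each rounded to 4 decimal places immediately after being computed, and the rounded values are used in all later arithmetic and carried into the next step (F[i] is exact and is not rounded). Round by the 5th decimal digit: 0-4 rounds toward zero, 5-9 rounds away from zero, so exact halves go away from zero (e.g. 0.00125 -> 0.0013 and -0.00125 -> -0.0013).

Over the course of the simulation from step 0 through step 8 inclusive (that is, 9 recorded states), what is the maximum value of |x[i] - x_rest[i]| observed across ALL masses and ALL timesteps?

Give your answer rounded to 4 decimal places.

Answer: 2.0625

Derivation:
Step 0: x=[7.0000 10.0000] v=[0.0000 0.0000]
Step 1: x=[6.5000 10.5000] v=[-2.0000 2.0000]
Step 2: x=[5.7500 11.2500] v=[-3.0000 3.0000]
Step 3: x=[5.1250 11.8750] v=[-2.5000 2.5000]
Step 4: x=[4.9375 12.0625] v=[-0.7500 0.7500]
Step 5: x=[5.2813 11.7188] v=[1.3750 -1.3750]
Step 6: x=[5.9844 11.0157] v=[2.8125 -2.8125]
Step 7: x=[6.6954 10.3048] v=[2.8438 -2.8438]
Step 8: x=[7.0587 9.9415] v=[1.4532 -1.4532]
Max displacement = 2.0625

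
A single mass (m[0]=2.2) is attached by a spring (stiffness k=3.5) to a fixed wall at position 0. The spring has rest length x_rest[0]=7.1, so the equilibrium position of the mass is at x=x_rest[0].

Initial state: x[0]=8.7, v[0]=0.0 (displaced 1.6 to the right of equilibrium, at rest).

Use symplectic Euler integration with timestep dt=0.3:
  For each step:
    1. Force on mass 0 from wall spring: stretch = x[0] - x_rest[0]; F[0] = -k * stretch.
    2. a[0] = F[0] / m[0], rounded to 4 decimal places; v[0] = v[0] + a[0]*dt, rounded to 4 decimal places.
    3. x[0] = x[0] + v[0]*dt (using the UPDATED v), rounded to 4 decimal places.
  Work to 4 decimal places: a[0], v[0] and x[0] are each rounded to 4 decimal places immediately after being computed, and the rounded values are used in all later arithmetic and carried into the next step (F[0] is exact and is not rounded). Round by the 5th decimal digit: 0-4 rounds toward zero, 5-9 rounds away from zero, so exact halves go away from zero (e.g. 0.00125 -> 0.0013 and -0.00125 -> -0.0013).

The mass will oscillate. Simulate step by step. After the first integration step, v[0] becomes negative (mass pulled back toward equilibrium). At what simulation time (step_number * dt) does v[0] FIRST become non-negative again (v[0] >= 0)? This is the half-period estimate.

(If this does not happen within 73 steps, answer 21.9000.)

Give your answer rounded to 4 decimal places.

Step 0: x=[8.7000] v=[0.0000]
Step 1: x=[8.4709] v=[-0.7637]
Step 2: x=[8.0455] v=[-1.4180]
Step 3: x=[7.4847] v=[-1.8693]
Step 4: x=[6.8688] v=[-2.0529]
Step 5: x=[6.2860] v=[-1.9426]
Step 6: x=[5.8198] v=[-1.5541]
Step 7: x=[5.5369] v=[-0.9431]
Step 8: x=[5.4778] v=[-0.1971]
Step 9: x=[5.6509] v=[0.5771]
First v>=0 after going negative at step 9, time=2.7000

Answer: 2.7000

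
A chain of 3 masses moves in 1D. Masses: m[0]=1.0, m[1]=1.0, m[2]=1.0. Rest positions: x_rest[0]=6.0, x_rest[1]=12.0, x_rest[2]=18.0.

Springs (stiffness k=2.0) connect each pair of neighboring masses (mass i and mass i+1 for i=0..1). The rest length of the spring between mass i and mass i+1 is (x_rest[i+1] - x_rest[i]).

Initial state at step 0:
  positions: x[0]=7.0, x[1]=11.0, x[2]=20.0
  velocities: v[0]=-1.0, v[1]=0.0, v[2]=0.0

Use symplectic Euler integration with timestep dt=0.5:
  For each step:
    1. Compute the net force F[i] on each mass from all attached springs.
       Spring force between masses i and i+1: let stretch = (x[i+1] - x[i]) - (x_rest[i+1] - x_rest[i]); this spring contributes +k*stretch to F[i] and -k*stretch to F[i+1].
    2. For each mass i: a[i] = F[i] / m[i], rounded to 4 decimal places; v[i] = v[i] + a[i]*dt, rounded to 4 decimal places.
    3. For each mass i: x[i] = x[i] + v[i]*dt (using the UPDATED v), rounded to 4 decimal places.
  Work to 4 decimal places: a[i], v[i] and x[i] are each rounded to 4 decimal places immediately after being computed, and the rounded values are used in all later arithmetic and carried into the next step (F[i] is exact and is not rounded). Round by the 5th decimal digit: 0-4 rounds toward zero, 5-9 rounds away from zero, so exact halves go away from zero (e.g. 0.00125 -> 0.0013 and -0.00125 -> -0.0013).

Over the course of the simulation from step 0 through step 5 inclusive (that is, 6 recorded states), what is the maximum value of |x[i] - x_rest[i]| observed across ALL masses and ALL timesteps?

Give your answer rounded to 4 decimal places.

Step 0: x=[7.0000 11.0000 20.0000] v=[-1.0000 0.0000 0.0000]
Step 1: x=[5.5000 13.5000 18.5000] v=[-3.0000 5.0000 -3.0000]
Step 2: x=[5.0000 14.5000 17.5000] v=[-1.0000 2.0000 -2.0000]
Step 3: x=[6.2500 12.2500 18.0000] v=[2.5000 -4.5000 1.0000]
Step 4: x=[7.5000 9.8750 18.6250] v=[2.5000 -4.7500 1.2500]
Step 5: x=[6.9375 10.6875 17.8750] v=[-1.1250 1.6250 -1.5000]
Max displacement = 2.5000

Answer: 2.5000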